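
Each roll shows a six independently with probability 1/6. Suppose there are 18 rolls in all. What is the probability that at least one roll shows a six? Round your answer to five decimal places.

P(at least one) = 1 − P(none) = 1 − (1 − 0.166667)^18
= 1 − 0.0375610 = 0.9624390

0.96244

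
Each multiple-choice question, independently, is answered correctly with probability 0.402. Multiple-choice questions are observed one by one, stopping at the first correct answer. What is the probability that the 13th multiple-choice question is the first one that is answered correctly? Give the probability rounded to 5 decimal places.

0.00084

Geometric (trials to first success), p = 0.402.
P(Y = 13) = (1−p)^12 · p = 0.0020913 · 0.402 = 0.0008407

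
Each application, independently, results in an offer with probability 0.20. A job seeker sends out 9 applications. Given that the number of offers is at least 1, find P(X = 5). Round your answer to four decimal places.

X ~ Binomial(9, 0.20). Want P(X=5 | X≥1) = P(X=5) / P(X≥1).
P(X=5) = C(9,5)·0.20^5·0.80^4 = 0.016515
P(X≥1) = 1 − 0.134218 = 0.865782
Ratio = 0.016515 / 0.865782 = 0.019075

0.0191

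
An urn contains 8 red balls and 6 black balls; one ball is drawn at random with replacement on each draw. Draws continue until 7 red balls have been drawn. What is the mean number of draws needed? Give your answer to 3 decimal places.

Y = total draws until the seventh success; negative binomial with r=7, p=0.571429.
E[Y] = r / p = 7 / 0.571429 = 12.25000

12.250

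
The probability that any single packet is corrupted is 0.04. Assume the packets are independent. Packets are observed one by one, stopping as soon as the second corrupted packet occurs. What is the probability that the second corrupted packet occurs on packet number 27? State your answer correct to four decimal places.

Y = trial on which the second success occurs; negative binomial, r=2, p=0.04.
P(Y=27) = C(26,1) · p^2 · (1−p)^25
= 26 · 0.0016 · 0.3604 = 0.014993

0.0150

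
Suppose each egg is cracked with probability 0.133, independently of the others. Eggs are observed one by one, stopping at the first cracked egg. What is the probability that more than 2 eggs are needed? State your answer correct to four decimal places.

0.7517

Y = number of eggs to the first success; geometric, p = 0.133.
P(Y > 2) = P(first 2 all fail) = (1−p)^2 = 0.751689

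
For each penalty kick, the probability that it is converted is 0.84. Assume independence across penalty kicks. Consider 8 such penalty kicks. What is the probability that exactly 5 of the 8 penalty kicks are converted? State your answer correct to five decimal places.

0.09593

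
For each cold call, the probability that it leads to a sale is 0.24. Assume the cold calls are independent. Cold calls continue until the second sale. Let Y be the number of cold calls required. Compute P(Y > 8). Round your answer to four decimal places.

0.3925

Needing more than 8 cold calls ⇔ fewer than 2 successes in the first 8. With X ~ Binomial(8, 0.24), P(Y > 8) = P(X ≤ 1).
  k=0: C(8,0)·0.24^0·0.76^8 = 0.111303
  k=1: C(8,1)·0.24^1·0.76^7 = 0.281188
P(X ≤ 1) = 0.392491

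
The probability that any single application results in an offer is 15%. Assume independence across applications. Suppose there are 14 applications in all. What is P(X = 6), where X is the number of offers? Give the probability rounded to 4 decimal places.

0.0093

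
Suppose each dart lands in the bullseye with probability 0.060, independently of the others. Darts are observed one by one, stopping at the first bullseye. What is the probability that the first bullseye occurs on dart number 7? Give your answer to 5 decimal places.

Geometric (trials to first success), p = 0.06.
P(Y = 7) = (1−p)^6 · p = 0.68987 · 0.06 = 0.0413922

0.04139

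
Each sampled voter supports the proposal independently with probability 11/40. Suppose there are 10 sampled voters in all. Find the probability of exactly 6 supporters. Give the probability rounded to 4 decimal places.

X ~ Binomial(n=10, p=0.275).
P(X=6) = C(10,6) · p^6 · (1−p)^4
= 210 · 0.00043251 · 0.27628 = 0.025094

0.0251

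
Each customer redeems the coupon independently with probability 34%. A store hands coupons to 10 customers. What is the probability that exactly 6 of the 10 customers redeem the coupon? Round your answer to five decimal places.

0.06156

X ~ Binomial(n=10, p=0.34).
P(X=6) = C(10,6) · p^6 · (1−p)^4
= 210 · 0.0015448 · 0.18975 = 0.0615557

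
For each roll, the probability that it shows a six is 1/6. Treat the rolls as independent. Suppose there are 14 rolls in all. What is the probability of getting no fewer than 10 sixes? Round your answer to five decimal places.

0.00001

X ~ Binomial(14, 0.166667); P(X ≥ 10) = Σ C(14,k) p^k (1−p)^(14−k) over k:
  k=10: C(14,10)·0.166667^10·0.833333^4 = 0.0000080
  k=11: C(14,11)·0.166667^11·0.833333^3 = 0.0000006
  k=12: C(14,12)·0.166667^12·0.833333^2 = 0.0000000
  k=13: C(14,13)·0.166667^13·0.833333^1 = 0.0000000
  k=14: C(14,14)·0.166667^14·0.833333^0 = 0.0000000
Total = 0.0000086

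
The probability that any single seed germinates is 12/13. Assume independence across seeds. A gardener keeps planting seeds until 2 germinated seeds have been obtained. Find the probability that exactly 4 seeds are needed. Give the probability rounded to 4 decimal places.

Y = trial on which the second success occurs; negative binomial, r=2, p=0.923077.
P(Y=4) = C(3,1) · p^2 · (1−p)^2
= 3 · 0.85207 · 0.0059172 = 0.015126

0.0151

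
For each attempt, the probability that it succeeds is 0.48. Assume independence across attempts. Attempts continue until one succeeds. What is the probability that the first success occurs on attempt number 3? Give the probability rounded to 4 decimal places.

0.1298

Geometric (trials to first success), p = 0.48.
P(Y = 3) = (1−p)^2 · p = 0.2704 · 0.48 = 0.129792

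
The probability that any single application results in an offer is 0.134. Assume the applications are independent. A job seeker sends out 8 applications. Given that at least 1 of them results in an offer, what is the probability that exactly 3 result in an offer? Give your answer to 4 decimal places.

0.0960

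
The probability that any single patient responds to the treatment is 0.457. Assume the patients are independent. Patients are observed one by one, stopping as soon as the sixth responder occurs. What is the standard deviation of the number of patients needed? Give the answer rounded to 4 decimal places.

3.9497

Y = total patients until the sixth success; negative binomial with r=6, p=0.457.
SD(Y) = √[r(1−p)/p²] = √(15.599787) = 3.949657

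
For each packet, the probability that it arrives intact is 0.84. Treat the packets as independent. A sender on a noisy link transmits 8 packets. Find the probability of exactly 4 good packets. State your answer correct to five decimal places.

0.02284

X ~ Binomial(n=8, p=0.84).
P(X=4) = C(8,4) · p^4 · (1−p)^4
= 70 · 0.49787 · 0.00065536 = 0.0228399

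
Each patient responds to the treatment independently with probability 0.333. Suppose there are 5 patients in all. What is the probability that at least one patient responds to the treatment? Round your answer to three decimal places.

P(at least one) = 1 − P(none) = 1 − (1 − 0.333)^5
= 1 − 0.13202 = 0.86798

0.868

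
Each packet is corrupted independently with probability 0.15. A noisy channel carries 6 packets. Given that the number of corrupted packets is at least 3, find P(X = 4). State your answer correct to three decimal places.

0.116

X ~ Binomial(6, 0.15). Want P(X=4 | X≥3) = P(X=4) / P(X≥3).
P(X=4) = C(6,4)·0.15^4·0.85^2 = 0.00549
P(X≥3) = 1 − 0.37715 − 0.39933 − 0.17618 = 0.04734
Ratio = 0.00549 / 0.04734 = 0.11590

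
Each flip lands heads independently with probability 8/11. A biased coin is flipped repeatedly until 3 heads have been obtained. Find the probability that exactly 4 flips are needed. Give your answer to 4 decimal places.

Y = trial on which the third success occurs; negative binomial, r=3, p=0.727273.
P(Y=4) = C(3,2) · p^3 · (1−p)^1
= 3 · 0.38467 · 0.27273 = 0.314733

0.3147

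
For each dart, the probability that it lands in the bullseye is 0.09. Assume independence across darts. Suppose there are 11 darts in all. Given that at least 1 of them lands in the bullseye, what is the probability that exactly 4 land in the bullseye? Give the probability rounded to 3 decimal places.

0.017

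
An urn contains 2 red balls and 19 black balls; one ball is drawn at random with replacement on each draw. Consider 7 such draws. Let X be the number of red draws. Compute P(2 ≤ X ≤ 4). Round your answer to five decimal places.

0.13787

X ~ Binomial(7, 0.095238); P(2 ≤ X ≤ 4) = Σ C(7,k) p^k (1−p)^(7−k) over k:
  k=2: C(7,2)·0.095238^2·0.904762^5 = 0.1154814
  k=3: C(7,3)·0.095238^3·0.904762^4 = 0.0202599
  k=4: C(7,4)·0.095238^4·0.904762^3 = 0.0021326
Total = 0.1378740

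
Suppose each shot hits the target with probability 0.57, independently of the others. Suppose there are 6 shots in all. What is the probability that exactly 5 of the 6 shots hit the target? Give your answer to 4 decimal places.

0.1552

X ~ Binomial(n=6, p=0.57).
P(X=5) = C(6,5) · p^5 · (1−p)^1
= 6 · 0.060169 · 0.43 = 0.155237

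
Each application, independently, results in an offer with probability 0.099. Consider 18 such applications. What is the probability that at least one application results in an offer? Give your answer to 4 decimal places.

0.8469

P(at least one) = 1 − P(none) = 1 − (1 − 0.099)^18
= 1 − 0.153125 = 0.846875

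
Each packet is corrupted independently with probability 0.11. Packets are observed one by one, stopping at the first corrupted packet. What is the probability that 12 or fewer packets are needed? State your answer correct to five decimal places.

0.75301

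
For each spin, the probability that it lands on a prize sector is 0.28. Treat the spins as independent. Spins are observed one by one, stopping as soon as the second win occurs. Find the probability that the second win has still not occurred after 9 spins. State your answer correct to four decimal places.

Needing more than 9 spins ⇔ fewer than 2 successes in the first 9. With X ~ Binomial(9, 0.28), P(Y > 9) = P(X ≤ 1).
  k=0: C(9,0)·0.28^0·0.72^9 = 0.051999
  k=1: C(9,1)·0.28^1·0.72^8 = 0.181995
P(X ≤ 1) = 0.233994

0.2340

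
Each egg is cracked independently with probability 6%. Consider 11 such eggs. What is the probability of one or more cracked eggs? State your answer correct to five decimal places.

P(at least one) = 1 − P(none) = 1 − (1 − 0.06)^11
= 1 − 0.5062982 = 0.4937018

0.49370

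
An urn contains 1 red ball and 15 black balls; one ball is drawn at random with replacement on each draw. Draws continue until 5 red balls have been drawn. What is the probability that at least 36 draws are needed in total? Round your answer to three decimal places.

Needing more than 35 draws ⇔ fewer than 5 successes in the first 35. With X ~ Binomial(35, 0.0625), P(Y > 35) = P(X ≤ 4).
  k=0: C(35,0)·0.0625^0·0.9375^35 = 0.10447
  k=1: C(35,1)·0.0625^1·0.9375^34 = 0.24377
  k=2: C(35,2)·0.0625^2·0.9375^33 = 0.27627
  k=3: C(35,3)·0.0625^3·0.9375^32 = 0.20260
  k=4: C(35,4)·0.0625^4·0.9375^31 = 0.10805
P(X ≤ 4) = 0.93515

0.935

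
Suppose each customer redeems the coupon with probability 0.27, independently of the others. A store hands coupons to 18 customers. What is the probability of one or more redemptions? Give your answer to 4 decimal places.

P(at least one) = 1 − P(none) = 1 − (1 − 0.27)^18
= 1 − 0.003466 = 0.996534

0.9965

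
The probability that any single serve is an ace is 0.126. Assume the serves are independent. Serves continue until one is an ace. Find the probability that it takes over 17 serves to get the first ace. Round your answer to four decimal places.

Y = number of serves to the first success; geometric, p = 0.126.
P(Y > 17) = P(first 17 all fail) = (1−p)^17 = 0.101320

0.1013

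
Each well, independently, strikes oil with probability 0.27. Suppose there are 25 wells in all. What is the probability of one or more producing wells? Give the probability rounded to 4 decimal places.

0.9996

P(at least one) = 1 − P(none) = 1 − (1 − 0.27)^25
= 1 − 0.000383 = 0.999617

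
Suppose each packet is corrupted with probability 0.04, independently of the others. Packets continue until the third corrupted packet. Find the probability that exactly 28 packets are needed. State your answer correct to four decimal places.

0.0081

Y = trial on which the third success occurs; negative binomial, r=3, p=0.04.
P(Y=28) = C(27,2) · p^3 · (1−p)^25
= 351 · 6.4e-05 · 0.3604 = 0.008096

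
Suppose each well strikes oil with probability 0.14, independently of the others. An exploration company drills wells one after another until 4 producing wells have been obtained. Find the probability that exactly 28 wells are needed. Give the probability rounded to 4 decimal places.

Y = trial on which the fourth success occurs; negative binomial, r=4, p=0.14.
P(Y=28) = C(27,3) · p^4 · (1−p)^24
= 2925 · 0.00038416 · 0.026789 = 0.030102

0.0301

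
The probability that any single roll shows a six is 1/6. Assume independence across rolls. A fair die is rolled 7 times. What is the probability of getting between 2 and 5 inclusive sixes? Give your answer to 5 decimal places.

X ~ Binomial(7, 0.166667); P(2 ≤ X ≤ 5) = Σ C(7,k) p^k (1−p)^(7−k) over k:
  k=2: C(7,2)·0.166667^2·0.833333^5 = 0.2344286
  k=3: C(7,3)·0.166667^3·0.833333^4 = 0.0781429
  k=4: C(7,4)·0.166667^4·0.833333^3 = 0.0156286
  k=5: C(7,5)·0.166667^5·0.833333^2 = 0.0018754
Total = 0.3300754

0.33008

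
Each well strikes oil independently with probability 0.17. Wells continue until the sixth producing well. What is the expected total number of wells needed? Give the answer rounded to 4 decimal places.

35.2941

Y = total wells until the sixth success; negative binomial with r=6, p=0.17.
E[Y] = r / p = 6 / 0.17 = 35.294118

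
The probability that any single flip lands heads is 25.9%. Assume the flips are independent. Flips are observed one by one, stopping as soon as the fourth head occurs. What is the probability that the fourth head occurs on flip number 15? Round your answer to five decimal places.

Y = trial on which the fourth success occurs; negative binomial, r=4, p=0.259.
P(Y=15) = C(14,3) · p^4 · (1−p)^11
= 364 · 0.0044999 · 0.036983 = 0.0605760

0.06058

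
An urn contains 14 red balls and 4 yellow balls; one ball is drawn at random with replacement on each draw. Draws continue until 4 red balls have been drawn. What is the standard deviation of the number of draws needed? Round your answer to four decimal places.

1.2122

Y = total draws until the fourth success; negative binomial with r=4, p=0.777778.
SD(Y) = √[r(1−p)/p²] = √(1.469388) = 1.212183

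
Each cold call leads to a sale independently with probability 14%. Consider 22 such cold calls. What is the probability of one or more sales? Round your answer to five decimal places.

0.96378

P(at least one) = 1 − P(none) = 1 − (1 − 0.14)^22
= 1 − 0.0362215 = 0.9637785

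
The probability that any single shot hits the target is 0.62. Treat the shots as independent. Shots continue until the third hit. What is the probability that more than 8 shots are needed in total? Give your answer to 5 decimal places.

Needing more than 8 shots ⇔ fewer than 3 successes in the first 8. With X ~ Binomial(8, 0.62), P(Y > 8) = P(X ≤ 2).
  k=0: C(8,0)·0.62^0·0.38^8 = 0.0004348
  k=1: C(8,1)·0.62^1·0.38^7 = 0.0056750
  k=2: C(8,2)·0.62^2·0.38^6 = 0.0324073
P(X ≤ 2) = 0.0385171

0.03852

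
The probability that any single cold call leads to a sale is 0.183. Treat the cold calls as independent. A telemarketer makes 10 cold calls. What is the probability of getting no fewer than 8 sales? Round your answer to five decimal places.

0.00004

X ~ Binomial(10, 0.183); P(X ≥ 8) = Σ C(10,k) p^k (1−p)^(10−k) over k:
  k=8: C(10,8)·0.183^8·0.817^2 = 0.0000378
  k=9: C(10,9)·0.183^9·0.817^1 = 0.0000019
  k=10: C(10,10)·0.183^10·0.817^0 = 0.0000000
Total = 0.0000397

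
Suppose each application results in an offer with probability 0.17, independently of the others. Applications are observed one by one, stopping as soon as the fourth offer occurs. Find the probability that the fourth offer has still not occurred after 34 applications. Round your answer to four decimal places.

0.1470

Needing more than 34 applications ⇔ fewer than 4 successes in the first 34. With X ~ Binomial(34, 0.17), P(Y > 34) = P(X ≤ 3).
  k=0: C(34,0)·0.17^0·0.83^34 = 0.001773
  k=1: C(34,1)·0.17^1·0.83^33 = 0.012345
  k=2: C(34,2)·0.17^2·0.83^32 = 0.041721
  k=3: C(34,3)·0.17^3·0.83^31 = 0.091151
P(X ≤ 3) = 0.146990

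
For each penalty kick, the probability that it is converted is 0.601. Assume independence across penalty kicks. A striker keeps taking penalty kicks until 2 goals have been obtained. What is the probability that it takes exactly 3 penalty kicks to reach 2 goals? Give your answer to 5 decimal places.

0.28824

Y = trial on which the second success occurs; negative binomial, r=2, p=0.601.
P(Y=3) = C(2,1) · p^2 · (1−p)^1
= 2 · 0.3612 · 0.399 = 0.2882384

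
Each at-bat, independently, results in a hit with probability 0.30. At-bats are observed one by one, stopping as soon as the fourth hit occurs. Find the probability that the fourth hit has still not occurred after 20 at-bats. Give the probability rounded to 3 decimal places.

0.107

Needing more than 20 at-bats ⇔ fewer than 4 successes in the first 20. With X ~ Binomial(20, 0.30), P(Y > 20) = P(X ≤ 3).
  k=0: C(20,0)·0.30^0·0.70^20 = 0.00080
  k=1: C(20,1)·0.30^1·0.70^19 = 0.00684
  k=2: C(20,2)·0.30^2·0.70^18 = 0.02785
  k=3: C(20,3)·0.30^3·0.70^17 = 0.07160
P(X ≤ 3) = 0.10709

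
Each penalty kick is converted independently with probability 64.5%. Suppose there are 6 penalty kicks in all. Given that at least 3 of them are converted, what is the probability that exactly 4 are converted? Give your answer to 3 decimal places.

X ~ Binomial(6, 0.645). Want P(X=4 | X≥3) = P(X=4) / P(X≥3).
P(X=4) = C(6,4)·0.645^4·0.355^2 = 0.32718
P(X≥3) = 1 − 0.00200 − 0.02182 − 0.09911 = 0.87707
Ratio = 0.32718 / 0.87707 = 0.37304

0.373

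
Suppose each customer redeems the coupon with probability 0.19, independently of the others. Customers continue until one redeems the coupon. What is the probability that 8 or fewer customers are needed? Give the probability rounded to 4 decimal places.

0.8147

Y = number of customers to the first success; geometric, p = 0.19.
P(Y ≤ 8) = 1 − (1−p)^8 = 1 − 0.185302 = 0.814698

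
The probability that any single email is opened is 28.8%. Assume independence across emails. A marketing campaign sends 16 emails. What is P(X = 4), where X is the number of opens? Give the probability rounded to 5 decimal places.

0.21252

X ~ Binomial(n=16, p=0.288).
P(X=4) = C(16,4) · p^4 · (1−p)^12
= 1820 · 0.0068797 · 0.016973 = 0.2125207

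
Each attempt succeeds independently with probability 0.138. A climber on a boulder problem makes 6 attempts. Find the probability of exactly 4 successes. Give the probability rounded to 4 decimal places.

X ~ Binomial(n=6, p=0.138).
P(X=4) = C(6,4) · p^4 · (1−p)^2
= 15 · 0.00036267 · 0.74304 = 0.004042

0.0040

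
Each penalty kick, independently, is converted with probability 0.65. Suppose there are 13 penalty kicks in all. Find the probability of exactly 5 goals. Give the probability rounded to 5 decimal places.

X ~ Binomial(n=13, p=0.65).
P(X=5) = C(13,5) · p^5 · (1−p)^8
= 1287 · 0.11603 · 0.00022519 = 0.0336271

0.03363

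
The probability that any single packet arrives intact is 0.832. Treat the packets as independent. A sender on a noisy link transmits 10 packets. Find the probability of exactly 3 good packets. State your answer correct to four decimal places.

X ~ Binomial(n=10, p=0.832).
P(X=3) = C(10,3) · p^3 · (1−p)^7
= 120 · 0.57593 · 3.7772e-06 = 0.000261

0.0003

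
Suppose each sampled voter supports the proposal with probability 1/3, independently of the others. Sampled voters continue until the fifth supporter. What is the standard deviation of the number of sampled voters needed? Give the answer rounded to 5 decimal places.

Y = total sampled voters until the fifth success; negative binomial with r=5, p=0.333333.
SD(Y) = √[r(1−p)/p²] = √(30.0000000) = 5.4772256

5.47723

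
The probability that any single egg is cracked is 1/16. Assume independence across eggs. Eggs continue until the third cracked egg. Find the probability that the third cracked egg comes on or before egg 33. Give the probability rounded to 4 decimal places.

0.3407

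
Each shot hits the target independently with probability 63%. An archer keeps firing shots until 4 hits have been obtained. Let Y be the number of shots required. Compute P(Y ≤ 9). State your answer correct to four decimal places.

Finishing within 9 shots ⇔ at least 4 successes in the first 9. With X ~ Binomial(9, 0.63), P(Y ≤ 9) = 1 − P(X ≤ 3).
  k=0: C(9,0)·0.63^0·0.37^9 = 0.000130
  k=1: C(9,1)·0.63^1·0.37^8 = 0.001992
  k=2: C(9,2)·0.63^2·0.37^7 = 0.013564
  k=3: C(9,3)·0.63^3·0.37^6 = 0.053890
1 − 0.069576 = 0.930424

0.9304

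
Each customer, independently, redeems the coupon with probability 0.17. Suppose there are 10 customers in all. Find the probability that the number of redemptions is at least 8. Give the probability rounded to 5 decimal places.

0.00002

X ~ Binomial(10, 0.17); P(X ≥ 8) = Σ C(10,k) p^k (1−p)^(10−k) over k:
  k=8: C(10,8)·0.17^8·0.83^2 = 0.0000216
  k=9: C(10,9)·0.17^9·0.83^1 = 0.0000010
  k=10: C(10,10)·0.17^10·0.83^0 = 0.0000000
Total = 0.0000226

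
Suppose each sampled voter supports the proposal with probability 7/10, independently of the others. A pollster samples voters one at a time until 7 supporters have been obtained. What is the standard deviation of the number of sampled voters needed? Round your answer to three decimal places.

2.070

Y = total sampled voters until the seventh success; negative binomial with r=7, p=0.70.
SD(Y) = √[r(1−p)/p²] = √(4.28571) = 2.07020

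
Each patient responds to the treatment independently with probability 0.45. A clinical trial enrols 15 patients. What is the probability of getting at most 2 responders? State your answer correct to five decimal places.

0.01065

X ~ Binomial(15, 0.45); P(X ≤ 2) = Σ C(15,k) p^k (1−p)^(15−k) over k:
  k=0: C(15,0)·0.45^0·0.55^15 = 0.0001275
  k=1: C(15,1)·0.45^1·0.55^14 = 0.0015645
  k=2: C(15,2)·0.45^2·0.55^13 = 0.0089604
Total = 0.0106524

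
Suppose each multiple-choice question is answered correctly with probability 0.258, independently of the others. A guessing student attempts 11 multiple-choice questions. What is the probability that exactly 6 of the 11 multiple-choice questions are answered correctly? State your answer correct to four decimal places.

X ~ Binomial(n=11, p=0.258).
P(X=6) = C(11,6) · p^6 · (1−p)^5
= 462 · 0.00029493 · 0.22492 = 0.030646

0.0306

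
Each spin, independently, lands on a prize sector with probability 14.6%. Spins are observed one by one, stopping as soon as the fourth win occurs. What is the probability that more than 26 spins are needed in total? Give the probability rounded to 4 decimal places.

0.4614

Needing more than 26 spins ⇔ fewer than 4 successes in the first 26. With X ~ Binomial(26, 0.146), P(Y > 26) = P(X ≤ 3).
  k=0: C(26,0)·0.146^0·0.854^26 = 0.016516
  k=1: C(26,1)·0.146^1·0.854^25 = 0.073413
  k=2: C(26,2)·0.146^2·0.854^24 = 0.156884
  k=3: C(26,3)·0.146^3·0.854^23 = 0.214567
P(X ≤ 3) = 0.461380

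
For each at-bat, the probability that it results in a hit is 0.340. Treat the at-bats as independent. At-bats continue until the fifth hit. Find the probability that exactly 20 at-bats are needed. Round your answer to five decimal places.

0.03459

Y = trial on which the fifth success occurs; negative binomial, r=5, p=0.34.
P(Y=20) = C(19,4) · p^5 · (1−p)^15
= 3876 · 0.0045435 · 0.0019641 = 0.0345890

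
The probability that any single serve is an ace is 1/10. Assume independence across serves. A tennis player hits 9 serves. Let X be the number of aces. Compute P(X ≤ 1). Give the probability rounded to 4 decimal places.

0.7748

X ~ Binomial(9, 0.10); P(X ≤ 1) = Σ C(9,k) p^k (1−p)^(9−k) over k:
  k=0: C(9,0)·0.10^0·0.90^9 = 0.387420
  k=1: C(9,1)·0.10^1·0.90^8 = 0.387420
Total = 0.774841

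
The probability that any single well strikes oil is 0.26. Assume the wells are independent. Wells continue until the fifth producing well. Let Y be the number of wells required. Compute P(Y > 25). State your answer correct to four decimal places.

Needing more than 25 wells ⇔ fewer than 5 successes in the first 25. With X ~ Binomial(25, 0.26), P(Y > 25) = P(X ≤ 4).
  k=0: C(25,0)·0.26^0·0.74^25 = 0.000538
  k=1: C(25,1)·0.26^1·0.74^24 = 0.004726
  k=2: C(25,2)·0.26^2·0.74^23 = 0.019925
  k=3: C(25,3)·0.26^3·0.74^22 = 0.053672
  k=4: C(25,4)·0.26^4·0.74^21 = 0.103717
P(X ≤ 4) = 0.182578

0.1826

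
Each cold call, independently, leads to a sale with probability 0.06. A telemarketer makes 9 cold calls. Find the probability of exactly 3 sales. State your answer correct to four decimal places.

X ~ Binomial(n=9, p=0.06).
P(X=3) = C(9,3) · p^3 · (1−p)^6
= 84 · 0.000216 · 0.68987 = 0.012517

0.0125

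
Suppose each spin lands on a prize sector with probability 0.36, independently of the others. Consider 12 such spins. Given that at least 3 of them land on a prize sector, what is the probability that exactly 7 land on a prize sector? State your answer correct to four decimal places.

X ~ Binomial(12, 0.36). Want P(X=7 | X≥3) = P(X=7) / P(X≥3).
P(X=7) = C(12,7)·0.36^7·0.64^5 = 0.066641
P(X≥3) = 1 − 0.004722 − 0.031876 − 0.098616 = 0.864785
Ratio = 0.066641 / 0.864785 = 0.077061

0.0771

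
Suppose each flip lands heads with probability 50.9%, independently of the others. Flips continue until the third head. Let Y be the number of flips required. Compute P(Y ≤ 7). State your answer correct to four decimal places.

Finishing within 7 flips ⇔ at least 3 successes in the first 7. With X ~ Binomial(7, 0.509), P(Y ≤ 7) = 1 − P(X ≤ 2).
  k=0: C(7,0)·0.509^0·0.491^7 = 0.006880
  k=1: C(7,1)·0.509^1·0.491^6 = 0.049923
  k=2: C(7,2)·0.509^2·0.491^5 = 0.155261
1 − 0.212064 = 0.787936

0.7879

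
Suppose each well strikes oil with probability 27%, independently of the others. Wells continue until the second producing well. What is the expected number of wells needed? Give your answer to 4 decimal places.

7.4074

Y = total wells until the second success; negative binomial with r=2, p=0.27.
E[Y] = r / p = 2 / 0.27 = 7.407407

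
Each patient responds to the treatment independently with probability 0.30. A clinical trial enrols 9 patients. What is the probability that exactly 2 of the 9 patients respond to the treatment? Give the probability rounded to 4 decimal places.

X ~ Binomial(n=9, p=0.30).
P(X=2) = C(9,2) · p^2 · (1−p)^7
= 36 · 0.09 · 0.082354 = 0.266828

0.2668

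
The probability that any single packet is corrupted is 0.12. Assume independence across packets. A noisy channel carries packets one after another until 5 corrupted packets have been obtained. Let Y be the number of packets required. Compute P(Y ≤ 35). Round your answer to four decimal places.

Finishing within 35 packets ⇔ at least 5 successes in the first 35. With X ~ Binomial(35, 0.12), P(Y ≤ 35) = 1 − P(X ≤ 4).
  k=0: C(35,0)·0.12^0·0.88^35 = 0.011400
  k=1: C(35,1)·0.12^1·0.88^34 = 0.054408
  k=2: C(35,2)·0.12^2·0.88^33 = 0.126127
  k=3: C(35,3)·0.12^3·0.88^32 = 0.189190
  k=4: C(35,4)·0.12^4·0.88^31 = 0.206389
1 − 0.587514 = 0.412486

0.4125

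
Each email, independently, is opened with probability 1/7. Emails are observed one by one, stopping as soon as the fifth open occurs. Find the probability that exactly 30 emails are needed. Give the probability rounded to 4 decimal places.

Y = trial on which the fifth success occurs; negative binomial, r=5, p=0.142857.
P(Y=30) = C(29,4) · p^5 · (1−p)^25
= 23751 · 5.9499e-05 · 0.0212 = 0.029959

0.0300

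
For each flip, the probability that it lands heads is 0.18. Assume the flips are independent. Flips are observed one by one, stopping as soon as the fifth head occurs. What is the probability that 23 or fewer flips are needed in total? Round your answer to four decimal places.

Finishing within 23 flips ⇔ at least 5 successes in the first 23. With X ~ Binomial(23, 0.18), P(Y ≤ 23) = 1 − P(X ≤ 4).
  k=0: C(23,0)·0.18^0·0.82^23 = 0.010416
  k=1: C(23,1)·0.18^1·0.82^22 = 0.052590
  k=2: C(23,2)·0.18^2·0.82^21 = 0.126986
  k=3: C(23,3)·0.18^3·0.82^20 = 0.195125
  k=4: C(23,4)·0.18^4·0.82^19 = 0.214162
1 − 0.599280 = 0.400720

0.4007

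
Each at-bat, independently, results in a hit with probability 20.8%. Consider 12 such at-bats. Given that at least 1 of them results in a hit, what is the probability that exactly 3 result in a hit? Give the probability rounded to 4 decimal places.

0.2585

X ~ Binomial(12, 0.208). Want P(X=3 | X≥1) = P(X=3) / P(X≥1).
P(X=3) = C(12,3)·0.208^3·0.792^9 = 0.242739
P(X≥1) = 1 − 0.060912 = 0.939088
Ratio = 0.242739 / 0.939088 = 0.258484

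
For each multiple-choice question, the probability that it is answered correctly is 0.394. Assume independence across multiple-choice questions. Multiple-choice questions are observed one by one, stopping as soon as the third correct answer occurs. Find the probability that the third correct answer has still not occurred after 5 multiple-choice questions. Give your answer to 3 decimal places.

0.693

Needing more than 5 multiple-choice questions ⇔ fewer than 3 successes in the first 5. With X ~ Binomial(5, 0.394), P(Y > 5) = P(X ≤ 2).
  k=0: C(5,0)·0.394^0·0.606^5 = 0.08173
  k=1: C(5,1)·0.394^1·0.606^4 = 0.26568
  k=2: C(5,2)·0.394^2·0.606^3 = 0.34547
P(X ≤ 2) = 0.69288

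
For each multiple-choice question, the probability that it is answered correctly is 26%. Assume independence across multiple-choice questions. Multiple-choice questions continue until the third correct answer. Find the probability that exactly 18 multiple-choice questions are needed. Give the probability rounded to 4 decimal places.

Y = trial on which the third success occurs; negative binomial, r=3, p=0.26.
P(Y=18) = C(17,2) · p^3 · (1−p)^15
= 136 · 0.017576 · 0.010926 = 0.026118

0.0261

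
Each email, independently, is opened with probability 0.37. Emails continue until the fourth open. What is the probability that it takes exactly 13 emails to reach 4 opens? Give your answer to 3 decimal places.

Y = trial on which the fourth success occurs; negative binomial, r=4, p=0.37.
P(Y=13) = C(12,3) · p^4 · (1−p)^9
= 220 · 0.018742 · 0.015634 = 0.06446

0.064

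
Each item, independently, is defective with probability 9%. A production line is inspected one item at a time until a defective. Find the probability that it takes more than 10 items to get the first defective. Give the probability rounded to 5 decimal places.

0.38942

Y = number of items to the first success; geometric, p = 0.09.
P(Y > 10) = P(first 10 all fail) = (1−p)^10 = 0.3894161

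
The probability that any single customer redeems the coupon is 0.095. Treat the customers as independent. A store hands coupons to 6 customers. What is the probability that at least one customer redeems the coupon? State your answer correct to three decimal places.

P(at least one) = 1 − P(none) = 1 − (1 − 0.095)^6
= 1 − 0.54940 = 0.45060

0.451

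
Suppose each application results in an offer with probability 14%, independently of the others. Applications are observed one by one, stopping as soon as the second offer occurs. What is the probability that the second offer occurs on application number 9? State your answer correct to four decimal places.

0.0546

Y = trial on which the second success occurs; negative binomial, r=2, p=0.14.
P(Y=9) = C(8,1) · p^2 · (1−p)^7
= 8 · 0.0196 · 0.34793 = 0.054555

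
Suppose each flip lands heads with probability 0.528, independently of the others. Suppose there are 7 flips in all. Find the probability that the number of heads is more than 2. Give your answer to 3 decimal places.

0.817

X ~ Binomial(7, 0.528); P(X ≥ 3) = Σ C(7,k) p^k (1−p)^(7−k) over k:
  k=3: C(7,3)·0.528^3·0.472^4 = 0.25570
  k=4: C(7,4)·0.528^4·0.472^3 = 0.28604
  k=5: C(7,5)·0.528^5·0.472^2 = 0.19199
  k=6: C(7,6)·0.528^6·0.472^1 = 0.07159
  k=7: C(7,7)·0.528^7·0.472^0 = 0.01144
Total = 0.81676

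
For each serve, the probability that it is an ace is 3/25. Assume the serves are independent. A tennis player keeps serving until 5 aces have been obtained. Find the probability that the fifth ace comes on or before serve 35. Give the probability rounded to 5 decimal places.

0.41249

Finishing within 35 serves ⇔ at least 5 successes in the first 35. With X ~ Binomial(35, 0.12), P(Y ≤ 35) = 1 − P(X ≤ 4).
  k=0: C(35,0)·0.12^0·0.88^35 = 0.0113997
  k=1: C(35,1)·0.12^1·0.88^34 = 0.0544077
  k=2: C(35,2)·0.12^2·0.88^33 = 0.1261269
  k=3: C(35,3)·0.12^3·0.88^32 = 0.1891903
  k=4: C(35,4)·0.12^4·0.88^31 = 0.2063894
1 − 0.5875140 = 0.4124860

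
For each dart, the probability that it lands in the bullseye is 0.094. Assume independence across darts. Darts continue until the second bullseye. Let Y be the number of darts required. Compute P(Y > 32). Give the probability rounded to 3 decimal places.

0.183

Needing more than 32 darts ⇔ fewer than 2 successes in the first 32. With X ~ Binomial(32, 0.094), P(Y > 32) = P(X ≤ 1).
  k=0: C(32,0)·0.094^0·0.906^32 = 0.04247
  k=1: C(32,1)·0.094^1·0.906^31 = 0.14101
P(X ≤ 1) = 0.18348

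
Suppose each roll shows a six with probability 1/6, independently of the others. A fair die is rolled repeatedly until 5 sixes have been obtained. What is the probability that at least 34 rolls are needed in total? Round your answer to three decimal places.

Needing more than 33 rolls ⇔ fewer than 5 successes in the first 33. With X ~ Binomial(33, 0.166667), P(Y > 33) = P(X ≤ 4).
  k=0: C(33,0)·0.166667^0·0.833333^33 = 0.00244
  k=1: C(33,1)·0.166667^1·0.833333^32 = 0.01609
  k=2: C(33,2)·0.166667^2·0.833333^31 = 0.05149
  k=3: C(33,3)·0.166667^3·0.833333^30 = 0.10641
  k=4: C(33,4)·0.166667^4·0.833333^29 = 0.15962
P(X ≤ 4) = 0.33604

0.336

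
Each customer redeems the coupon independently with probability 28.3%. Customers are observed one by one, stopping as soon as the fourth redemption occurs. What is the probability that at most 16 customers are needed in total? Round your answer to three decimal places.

Finishing within 16 customers ⇔ at least 4 successes in the first 16. With X ~ Binomial(16, 0.283), P(Y ≤ 16) = 1 − P(X ≤ 3).
  k=0: C(16,0)·0.283^0·0.717^16 = 0.00488
  k=1: C(16,1)·0.283^1·0.717^15 = 0.03081
  k=2: C(16,2)·0.283^2·0.717^14 = 0.09121
  k=3: C(16,3)·0.283^3·0.717^13 = 0.16800
1 − 0.29489 = 0.70511

0.705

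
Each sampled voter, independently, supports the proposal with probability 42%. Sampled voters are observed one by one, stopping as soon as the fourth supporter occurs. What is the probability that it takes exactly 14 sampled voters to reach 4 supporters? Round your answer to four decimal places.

Y = trial on which the fourth success occurs; negative binomial, r=4, p=0.42.
P(Y=14) = C(13,3) · p^4 · (1−p)^10
= 286 · 0.031117 · 0.004308 = 0.038339

0.0383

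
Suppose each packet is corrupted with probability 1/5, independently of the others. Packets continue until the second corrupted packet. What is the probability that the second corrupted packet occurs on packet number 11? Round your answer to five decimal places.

Y = trial on which the second success occurs; negative binomial, r=2, p=0.20.
P(Y=11) = C(10,1) · p^2 · (1−p)^9
= 10 · 0.04 · 0.13422 = 0.0536871

0.05369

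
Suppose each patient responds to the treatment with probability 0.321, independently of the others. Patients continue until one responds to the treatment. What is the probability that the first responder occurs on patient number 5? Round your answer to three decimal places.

Geometric (trials to first success), p = 0.321.
P(Y = 5) = (1−p)^4 · p = 0.21256 · 0.321 = 0.06823

0.068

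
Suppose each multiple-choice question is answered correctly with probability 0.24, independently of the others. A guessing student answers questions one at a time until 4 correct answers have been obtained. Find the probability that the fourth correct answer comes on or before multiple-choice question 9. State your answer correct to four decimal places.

Finishing within 9 multiple-choice questions ⇔ at least 4 successes in the first 9. With X ~ Binomial(9, 0.24), P(Y ≤ 9) = 1 − P(X ≤ 3).
  k=0: C(9,0)·0.24^0·0.76^9 = 0.084591
  k=1: C(9,1)·0.24^1·0.76^8 = 0.240416
  k=2: C(9,2)·0.24^2·0.76^7 = 0.303683
  k=3: C(9,3)·0.24^3·0.76^6 = 0.223766
1 − 0.852455 = 0.147545

0.1475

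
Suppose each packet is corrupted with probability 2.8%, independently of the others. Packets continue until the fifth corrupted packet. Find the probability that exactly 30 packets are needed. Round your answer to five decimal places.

0.00020

Y = trial on which the fifth success occurs; negative binomial, r=5, p=0.028.
P(Y=30) = C(29,4) · p^5 · (1−p)^25
= 23751 · 1.721e-08 · 0.49165 = 0.0002010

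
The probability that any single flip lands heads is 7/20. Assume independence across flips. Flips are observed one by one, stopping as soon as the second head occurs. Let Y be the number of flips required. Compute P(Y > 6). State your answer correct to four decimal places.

Needing more than 6 flips ⇔ fewer than 2 successes in the first 6. With X ~ Binomial(6, 0.35), P(Y > 6) = P(X ≤ 1).
  k=0: C(6,0)·0.35^0·0.65^6 = 0.075419
  k=1: C(6,1)·0.35^1·0.65^5 = 0.243661
P(X ≤ 1) = 0.319080

0.3191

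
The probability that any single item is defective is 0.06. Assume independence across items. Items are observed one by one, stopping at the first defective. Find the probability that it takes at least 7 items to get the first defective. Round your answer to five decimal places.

0.68987

Y = number of items to the first success; geometric, p = 0.06.
P(Y > 6) = P(first 6 all fail) = (1−p)^6 = 0.6898698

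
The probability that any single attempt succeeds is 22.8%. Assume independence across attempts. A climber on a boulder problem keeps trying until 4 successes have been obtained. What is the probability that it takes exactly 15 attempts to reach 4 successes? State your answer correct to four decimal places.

Y = trial on which the fourth success occurs; negative binomial, r=4, p=0.228.
P(Y=15) = C(14,3) · p^4 · (1−p)^11
= 364 · 0.0027023 · 0.058048 = 0.057099

0.0571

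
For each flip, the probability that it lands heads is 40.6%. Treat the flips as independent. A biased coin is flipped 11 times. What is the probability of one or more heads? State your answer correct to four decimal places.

0.9968

P(at least one) = 1 − P(none) = 1 − (1 − 0.406)^11
= 1 − 0.003248 = 0.996752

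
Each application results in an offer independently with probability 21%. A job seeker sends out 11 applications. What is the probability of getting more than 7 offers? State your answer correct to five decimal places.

0.00034

X ~ Binomial(11, 0.21); P(X ≥ 8) = Σ C(11,k) p^k (1−p)^(11−k) over k:
  k=8: C(11,8)·0.21^8·0.79^3 = 0.0003077
  k=9: C(11,9)·0.21^9·0.79^2 = 0.0000273
  k=10: C(11,10)·0.21^10·0.79^1 = 0.0000014
  k=11: C(11,11)·0.21^11·0.79^0 = 0.0000000
Total = 0.0003364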